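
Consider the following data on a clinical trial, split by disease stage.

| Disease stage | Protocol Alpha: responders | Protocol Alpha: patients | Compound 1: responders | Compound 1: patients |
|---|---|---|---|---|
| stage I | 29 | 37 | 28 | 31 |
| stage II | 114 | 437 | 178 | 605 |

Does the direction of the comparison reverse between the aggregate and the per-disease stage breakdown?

Stage I: Protocol Alpha 29/37 = 78.4%, Compound 1 28/31 = 90.3% → Compound 1
Stage II: Protocol Alpha 114/437 = 26.1%, Compound 1 178/605 = 29.4% → Compound 1
Overall: Protocol Alpha 143/474 = 30.2%, Compound 1 206/636 = 32.4% → Compound 1
Compound 1 wins overall and in every disease group — no reversal.

No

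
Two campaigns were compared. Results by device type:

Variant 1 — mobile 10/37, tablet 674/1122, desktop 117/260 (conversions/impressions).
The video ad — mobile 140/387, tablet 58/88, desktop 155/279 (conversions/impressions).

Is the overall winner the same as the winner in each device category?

Mobile: Variant 1 10/37 = 27.0%, the video ad 140/387 = 36.2% → the video ad
Tablet: Variant 1 674/1122 = 60.1%, the video ad 58/88 = 65.9% → the video ad
Desktop: Variant 1 117/260 = 45.0%, the video ad 155/279 = 55.6% → the video ad
Overall: Variant 1 801/1419 = 56.4%, the video ad 353/754 = 46.8% → Variant 1
The video ad wins each device group but Variant 1 wins overall — the comparison reverses. The video ad's impressions skew toward mobile, which has a lower base rate.

No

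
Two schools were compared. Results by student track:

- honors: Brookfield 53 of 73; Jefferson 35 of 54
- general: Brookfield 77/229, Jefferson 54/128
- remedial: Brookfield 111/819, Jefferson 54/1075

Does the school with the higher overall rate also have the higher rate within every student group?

No

Honors: Brookfield 53/73 = 72.6%, Jefferson 35/54 = 64.8% → Brookfield
General: Brookfield 77/229 = 33.6%, Jefferson 54/128 = 42.2% → Jefferson
Remedial: Brookfield 111/819 = 13.6%, Jefferson 54/1075 = 5.0% → Brookfield
Overall: Brookfield 241/1121 = 21.5%, Jefferson 143/1257 = 11.4% → Brookfield
Neither sweeps: Brookfield wins 2 of 3 groups, Jefferson wins 1. Brookfield wins overall but not every group — no Simpson reversal.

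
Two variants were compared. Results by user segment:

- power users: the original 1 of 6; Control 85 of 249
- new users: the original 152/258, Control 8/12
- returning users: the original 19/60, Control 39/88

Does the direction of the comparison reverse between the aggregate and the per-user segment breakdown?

Yes

Power users: the original 1/6 = 16.7%, Control 85/249 = 34.1% → Control
New users: the original 152/258 = 58.9%, Control 8/12 = 66.7% → Control
Returning users: the original 19/60 = 31.7%, Control 39/88 = 44.3% → Control
Overall: the original 172/324 = 53.1%, Control 132/349 = 37.8% → the original
Control wins each user group but the original wins overall — the comparison reverses. Control's views skew toward power users, which has a lower base rate.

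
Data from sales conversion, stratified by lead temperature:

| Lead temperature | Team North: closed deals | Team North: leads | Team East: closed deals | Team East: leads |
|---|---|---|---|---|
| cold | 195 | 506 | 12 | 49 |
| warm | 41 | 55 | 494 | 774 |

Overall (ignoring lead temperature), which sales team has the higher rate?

Team East

Cold: Team North 195/506 = 38.5%, Team East 12/49 = 24.5% → Team North
Warm: Team North 41/55 = 74.5%, Team East 494/774 = 63.8% → Team North
Overall: Team North 236/561 = 42.1%, Team East 506/823 = 61.5% → Team East
(Team North wins every lead group but Team East wins overall — Team North's leads skew toward the low-rate cold group.)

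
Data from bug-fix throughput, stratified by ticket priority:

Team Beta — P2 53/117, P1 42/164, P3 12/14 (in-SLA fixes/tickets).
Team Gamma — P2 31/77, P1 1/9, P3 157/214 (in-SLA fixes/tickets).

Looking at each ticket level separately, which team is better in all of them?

Team Beta

P2: Team Beta 53/117 = 45.3%, Team Gamma 31/77 = 40.3% → Team Beta
P1: Team Beta 42/164 = 25.6%, Team Gamma 1/9 = 11.1% → Team Beta
P3: Team Beta 12/14 = 85.7%, Team Gamma 157/214 = 73.4% → Team Beta
Team Beta has the higher rate in all 3 groups.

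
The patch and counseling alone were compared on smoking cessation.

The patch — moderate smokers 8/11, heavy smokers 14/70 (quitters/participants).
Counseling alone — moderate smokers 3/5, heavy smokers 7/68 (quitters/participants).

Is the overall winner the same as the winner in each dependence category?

Yes

Moderate smokers: the patch 8/11 = 72.7%, counseling alone 3/5 = 60.0% → the patch
Heavy smokers: the patch 14/70 = 20.0%, counseling alone 7/68 = 10.3% → the patch
Overall: the patch 22/81 = 27.2%, counseling alone 10/73 = 13.7% → the patch
The patch wins overall and in every dependence group — no reversal.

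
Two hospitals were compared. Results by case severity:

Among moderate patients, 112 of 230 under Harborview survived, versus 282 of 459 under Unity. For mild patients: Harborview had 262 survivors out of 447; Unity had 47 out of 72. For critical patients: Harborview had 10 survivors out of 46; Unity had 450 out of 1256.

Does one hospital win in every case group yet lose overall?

Yes

Moderate: Harborview 112/230 = 48.7%, Unity 282/459 = 61.4% → Unity
Mild: Harborview 262/447 = 58.6%, Unity 47/72 = 65.3% → Unity
Critical: Harborview 10/46 = 21.7%, Unity 450/1256 = 35.8% → Unity
Overall: Harborview 384/723 = 53.1%, Unity 779/1787 = 43.6% → Harborview
Unity wins each case group but Harborview wins overall — the comparison reverses. Unity's patients skew toward critical, which has a lower base rate.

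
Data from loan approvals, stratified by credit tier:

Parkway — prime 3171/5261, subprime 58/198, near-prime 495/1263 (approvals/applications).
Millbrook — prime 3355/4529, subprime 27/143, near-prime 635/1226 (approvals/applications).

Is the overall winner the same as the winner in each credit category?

No

Prime: Parkway 3171/5261 = 60.3%, Millbrook 3355/4529 = 74.1% → Millbrook
Subprime: Parkway 58/198 = 29.3%, Millbrook 27/143 = 18.9% → Parkway
Near-prime: Parkway 495/1263 = 39.2%, Millbrook 635/1226 = 51.8% → Millbrook
Overall: Parkway 3724/6722 = 55.4%, Millbrook 4017/5898 = 68.1% → Millbrook
Neither sweeps: Parkway wins 1 of 3 groups, Millbrook wins 2. Millbrook wins overall but not every group — no Simpson reversal.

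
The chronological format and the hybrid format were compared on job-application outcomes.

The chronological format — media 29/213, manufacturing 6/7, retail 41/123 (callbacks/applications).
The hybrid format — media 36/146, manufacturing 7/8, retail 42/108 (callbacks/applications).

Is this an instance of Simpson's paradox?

No

Media: the chronological format 29/213 = 13.6%, the hybrid format 36/146 = 24.7% → the hybrid format
Manufacturing: the chronological format 6/7 = 85.7%, the hybrid format 7/8 = 87.5% → the hybrid format
Retail: the chronological format 41/123 = 33.3%, the hybrid format 42/108 = 38.9% → the hybrid format
Overall: the chronological format 76/343 = 22.2%, the hybrid format 85/262 = 32.4% → the hybrid format
The hybrid format wins overall and in every industry group — no reversal.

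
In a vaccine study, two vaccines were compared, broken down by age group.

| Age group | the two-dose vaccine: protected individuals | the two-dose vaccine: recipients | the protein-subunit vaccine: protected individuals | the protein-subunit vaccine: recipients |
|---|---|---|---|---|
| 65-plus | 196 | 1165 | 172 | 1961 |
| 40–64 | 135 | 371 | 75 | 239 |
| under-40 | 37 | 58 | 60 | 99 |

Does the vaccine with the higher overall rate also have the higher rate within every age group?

65-plus: the two-dose vaccine 196/1165 = 16.8%, the protein-subunit vaccine 172/1961 = 8.8% → the two-dose vaccine
40–64: the two-dose vaccine 135/371 = 36.4%, the protein-subunit vaccine 75/239 = 31.4% → the two-dose vaccine
Under-40: the two-dose vaccine 37/58 = 63.8%, the protein-subunit vaccine 60/99 = 60.6% → the two-dose vaccine
Overall: the two-dose vaccine 368/1594 = 23.1%, the protein-subunit vaccine 307/2299 = 13.4% → the two-dose vaccine
The two-dose vaccine wins overall and in every age group — no reversal.

Yes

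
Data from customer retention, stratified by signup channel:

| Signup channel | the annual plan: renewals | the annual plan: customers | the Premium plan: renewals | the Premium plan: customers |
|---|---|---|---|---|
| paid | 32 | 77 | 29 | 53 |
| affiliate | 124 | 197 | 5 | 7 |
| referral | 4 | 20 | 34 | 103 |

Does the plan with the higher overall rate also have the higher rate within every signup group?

No

Paid: the annual plan 32/77 = 41.6%, the Premium plan 29/53 = 54.7% → the Premium plan
Affiliate: the annual plan 124/197 = 62.9%, the Premium plan 5/7 = 71.4% → the Premium plan
Referral: the annual plan 4/20 = 20.0%, the Premium plan 34/103 = 33.0% → the Premium plan
Overall: the annual plan 160/294 = 54.4%, the Premium plan 68/163 = 41.7% → the annual plan
The Premium plan wins each signup group but the annual plan wins overall — the comparison reverses. The Premium plan's customers skew toward referral, which has a lower base rate.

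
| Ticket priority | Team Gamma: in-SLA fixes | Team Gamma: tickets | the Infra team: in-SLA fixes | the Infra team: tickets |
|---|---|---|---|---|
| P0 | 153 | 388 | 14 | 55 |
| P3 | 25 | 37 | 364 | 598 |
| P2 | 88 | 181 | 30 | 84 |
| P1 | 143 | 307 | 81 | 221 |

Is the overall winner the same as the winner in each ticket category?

P0: Team Gamma 153/388 = 39.4%, the Infra team 14/55 = 25.5% → Team Gamma
P3: Team Gamma 25/37 = 67.6%, the Infra team 364/598 = 60.9% → Team Gamma
P2: Team Gamma 88/181 = 48.6%, the Infra team 30/84 = 35.7% → Team Gamma
P1: Team Gamma 143/307 = 46.6%, the Infra team 81/221 = 36.7% → Team Gamma
Overall: Team Gamma 409/913 = 44.8%, the Infra team 489/958 = 51.0% → the Infra team
Team Gamma wins each ticket group but the Infra team wins overall — the comparison reverses. Team Gamma's tickets skew toward P0, which has a lower base rate.

No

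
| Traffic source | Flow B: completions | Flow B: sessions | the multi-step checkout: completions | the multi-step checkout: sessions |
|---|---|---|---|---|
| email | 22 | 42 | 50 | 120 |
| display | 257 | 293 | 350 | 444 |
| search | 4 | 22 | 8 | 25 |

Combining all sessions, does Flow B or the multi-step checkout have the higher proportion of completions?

Email: Flow B 22/42 = 52.4%, the multi-step checkout 50/120 = 41.7% → Flow B
Display: Flow B 257/293 = 87.7%, the multi-step checkout 350/444 = 78.8% → Flow B
Search: Flow B 4/22 = 18.2%, the multi-step checkout 8/25 = 32.0% → the multi-step checkout
Overall: Flow B 283/357 = 79.3%, the multi-step checkout 408/589 = 69.3% → Flow B
(Neither sweeps every traffic group, but Flow B has the higher pooled rate.)

Flow B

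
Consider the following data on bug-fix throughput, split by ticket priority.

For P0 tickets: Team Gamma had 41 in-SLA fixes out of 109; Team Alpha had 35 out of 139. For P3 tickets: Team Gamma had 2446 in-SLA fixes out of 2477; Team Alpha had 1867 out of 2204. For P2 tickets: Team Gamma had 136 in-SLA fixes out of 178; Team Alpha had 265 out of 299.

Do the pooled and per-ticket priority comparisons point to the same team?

No

P0: Team Gamma 41/109 = 37.6%, Team Alpha 35/139 = 25.2% → Team Gamma
P3: Team Gamma 2446/2477 = 98.7%, Team Alpha 1867/2204 = 84.7% → Team Gamma
P2: Team Gamma 136/178 = 76.4%, Team Alpha 265/299 = 88.6% → Team Alpha
Overall: Team Gamma 2623/2764 = 94.9%, Team Alpha 2167/2642 = 82.0% → Team Gamma
Neither sweeps: Team Gamma wins 2 of 3 groups, Team Alpha wins 1. Team Gamma wins overall but not every group — no Simpson reversal.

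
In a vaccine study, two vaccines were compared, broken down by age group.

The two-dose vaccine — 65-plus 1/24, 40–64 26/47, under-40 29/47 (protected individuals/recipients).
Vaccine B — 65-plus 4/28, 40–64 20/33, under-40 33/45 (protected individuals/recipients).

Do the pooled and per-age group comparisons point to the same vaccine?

Yes

65-plus: the two-dose vaccine 1/24 = 4.2%, Vaccine B 4/28 = 14.3% → Vaccine B
40–64: the two-dose vaccine 26/47 = 55.3%, Vaccine B 20/33 = 60.6% → Vaccine B
Under-40: the two-dose vaccine 29/47 = 61.7%, Vaccine B 33/45 = 73.3% → Vaccine B
Overall: the two-dose vaccine 56/118 = 47.5%, Vaccine B 57/106 = 53.8% → Vaccine B
Vaccine B wins overall and in every age group — no reversal.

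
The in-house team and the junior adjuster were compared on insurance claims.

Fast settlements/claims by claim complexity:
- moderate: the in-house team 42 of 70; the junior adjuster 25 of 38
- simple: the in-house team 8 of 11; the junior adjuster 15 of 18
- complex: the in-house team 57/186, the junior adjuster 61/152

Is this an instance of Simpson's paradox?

Moderate: the in-house team 42/70 = 60.0%, the junior adjuster 25/38 = 65.8% → the junior adjuster
Simple: the in-house team 8/11 = 72.7%, the junior adjuster 15/18 = 83.3% → the junior adjuster
Complex: the in-house team 57/186 = 30.6%, the junior adjuster 61/152 = 40.1% → the junior adjuster
Overall: the in-house team 107/267 = 40.1%, the junior adjuster 101/208 = 48.6% → the junior adjuster
The junior adjuster wins overall and in every claim group — no reversal.

No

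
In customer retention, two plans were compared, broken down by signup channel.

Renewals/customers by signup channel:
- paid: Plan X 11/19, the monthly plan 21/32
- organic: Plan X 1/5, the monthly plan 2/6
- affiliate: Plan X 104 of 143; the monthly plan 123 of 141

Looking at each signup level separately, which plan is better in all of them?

Paid: Plan X 11/19 = 57.9%, the monthly plan 21/32 = 65.6% → the monthly plan
Organic: Plan X 1/5 = 20.0%, the monthly plan 2/6 = 33.3% → the monthly plan
Affiliate: Plan X 104/143 = 72.7%, the monthly plan 123/141 = 87.2% → the monthly plan
The monthly plan has the higher rate in all 3 groups.

the monthly plan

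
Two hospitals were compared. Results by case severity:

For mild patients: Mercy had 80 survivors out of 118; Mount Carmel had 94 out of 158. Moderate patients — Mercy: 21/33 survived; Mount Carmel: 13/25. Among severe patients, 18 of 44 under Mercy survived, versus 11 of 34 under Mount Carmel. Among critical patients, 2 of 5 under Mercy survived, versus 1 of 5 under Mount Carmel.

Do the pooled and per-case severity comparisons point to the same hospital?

Yes

Mild: Mercy 80/118 = 67.8%, Mount Carmel 94/158 = 59.5% → Mercy
Moderate: Mercy 21/33 = 63.6%, Mount Carmel 13/25 = 52.0% → Mercy
Severe: Mercy 18/44 = 40.9%, Mount Carmel 11/34 = 32.4% → Mercy
Critical: Mercy 2/5 = 40.0%, Mount Carmel 1/5 = 20.0% → Mercy
Overall: Mercy 121/200 = 60.5%, Mount Carmel 119/222 = 53.6% → Mercy
Mercy wins overall and in every case group — no reversal.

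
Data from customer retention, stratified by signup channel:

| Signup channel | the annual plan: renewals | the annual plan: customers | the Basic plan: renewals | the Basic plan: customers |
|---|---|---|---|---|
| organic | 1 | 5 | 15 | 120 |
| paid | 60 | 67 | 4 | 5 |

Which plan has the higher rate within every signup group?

Organic: the annual plan 1/5 = 20.0%, the Basic plan 15/120 = 12.5% → the annual plan
Paid: the annual plan 60/67 = 89.6%, the Basic plan 4/5 = 80.0% → the annual plan
The annual plan has the higher rate in both groups.

the annual plan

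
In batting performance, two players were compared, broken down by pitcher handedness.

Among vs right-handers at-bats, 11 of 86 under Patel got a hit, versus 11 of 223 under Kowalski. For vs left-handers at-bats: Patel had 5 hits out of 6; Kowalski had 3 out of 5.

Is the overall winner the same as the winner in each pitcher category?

Yes

Vs right-handers: Patel 11/86 = 12.8%, Kowalski 11/223 = 4.9% → Patel
Vs left-handers: Patel 5/6 = 83.3%, Kowalski 3/5 = 60.0% → Patel
Overall: Patel 16/92 = 17.4%, Kowalski 14/228 = 6.1% → Patel
Patel wins overall and in every pitcher group — no reversal.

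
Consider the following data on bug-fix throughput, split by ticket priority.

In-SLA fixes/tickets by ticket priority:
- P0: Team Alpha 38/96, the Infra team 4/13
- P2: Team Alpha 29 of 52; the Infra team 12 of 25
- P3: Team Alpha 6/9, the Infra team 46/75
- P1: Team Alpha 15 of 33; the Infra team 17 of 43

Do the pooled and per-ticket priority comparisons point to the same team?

P0: Team Alpha 38/96 = 39.6%, the Infra team 4/13 = 30.8% → Team Alpha
P2: Team Alpha 29/52 = 55.8%, the Infra team 12/25 = 48.0% → Team Alpha
P3: Team Alpha 6/9 = 66.7%, the Infra team 46/75 = 61.3% → Team Alpha
P1: Team Alpha 15/33 = 45.5%, the Infra team 17/43 = 39.5% → Team Alpha
Overall: Team Alpha 88/190 = 46.3%, the Infra team 79/156 = 50.6% → the Infra team
Team Alpha wins each ticket group but the Infra team wins overall — the comparison reverses. Team Alpha's tickets skew toward P0, which has a lower base rate.

No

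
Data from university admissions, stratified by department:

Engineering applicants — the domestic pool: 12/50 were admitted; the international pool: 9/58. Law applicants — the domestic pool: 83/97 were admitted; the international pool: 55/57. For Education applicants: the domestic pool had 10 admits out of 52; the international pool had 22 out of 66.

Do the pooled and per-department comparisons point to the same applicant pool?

Engineering: the domestic pool 12/50 = 24.0%, the international pool 9/58 = 15.5% → the domestic pool
Law: the domestic pool 83/97 = 85.6%, the international pool 55/57 = 96.5% → the international pool
Education: the domestic pool 10/52 = 19.2%, the international pool 22/66 = 33.3% → the international pool
Overall: the domestic pool 105/199 = 52.8%, the international pool 86/181 = 47.5% → the domestic pool
Neither sweeps: the domestic pool wins 1 of 3 groups, the international pool wins 2. The domestic pool wins overall but not every group — no Simpson reversal.

No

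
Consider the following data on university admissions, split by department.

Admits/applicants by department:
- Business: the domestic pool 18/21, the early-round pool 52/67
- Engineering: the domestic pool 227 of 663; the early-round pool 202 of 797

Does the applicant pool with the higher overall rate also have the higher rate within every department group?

Business: the domestic pool 18/21 = 85.7%, the early-round pool 52/67 = 77.6% → the domestic pool
Engineering: the domestic pool 227/663 = 34.2%, the early-round pool 202/797 = 25.3% → the domestic pool
Overall: the domestic pool 245/684 = 35.8%, the early-round pool 254/864 = 29.4% → the domestic pool
The domestic pool wins overall and in every department group — no reversal.

Yes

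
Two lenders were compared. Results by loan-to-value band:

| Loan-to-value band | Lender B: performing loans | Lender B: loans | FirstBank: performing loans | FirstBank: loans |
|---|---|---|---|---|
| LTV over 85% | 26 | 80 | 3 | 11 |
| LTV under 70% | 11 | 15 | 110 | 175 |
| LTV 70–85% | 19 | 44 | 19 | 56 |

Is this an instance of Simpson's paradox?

Yes

LTV over 85%: Lender B 26/80 = 32.5%, FirstBank 3/11 = 27.3% → Lender B
LTV under 70%: Lender B 11/15 = 73.3%, FirstBank 110/175 = 62.9% → Lender B
LTV 70–85%: Lender B 19/44 = 43.2%, FirstBank 19/56 = 33.9% → Lender B
Overall: Lender B 56/139 = 40.3%, FirstBank 132/242 = 54.5% → FirstBank
Lender B wins each loan-to-value group but FirstBank wins overall — the comparison reverses. Lender B's loans skew toward LTV over 85%, which has a lower base rate.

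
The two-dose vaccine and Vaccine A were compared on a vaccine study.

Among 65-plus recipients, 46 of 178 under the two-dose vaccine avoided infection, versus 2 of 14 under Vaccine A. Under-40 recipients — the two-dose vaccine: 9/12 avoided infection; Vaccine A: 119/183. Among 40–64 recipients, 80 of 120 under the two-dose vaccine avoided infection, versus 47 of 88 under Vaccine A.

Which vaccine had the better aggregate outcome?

65-plus: the two-dose vaccine 46/178 = 25.8%, Vaccine A 2/14 = 14.3% → the two-dose vaccine
Under-40: the two-dose vaccine 9/12 = 75.0%, Vaccine A 119/183 = 65.0% → the two-dose vaccine
40–64: the two-dose vaccine 80/120 = 66.7%, Vaccine A 47/88 = 53.4% → the two-dose vaccine
Overall: the two-dose vaccine 135/310 = 43.5%, Vaccine A 168/285 = 58.9% → Vaccine A
(The two-dose vaccine wins every age group but Vaccine A wins overall — the two-dose vaccine's recipients skew toward the low-rate 65-plus group.)

Vaccine A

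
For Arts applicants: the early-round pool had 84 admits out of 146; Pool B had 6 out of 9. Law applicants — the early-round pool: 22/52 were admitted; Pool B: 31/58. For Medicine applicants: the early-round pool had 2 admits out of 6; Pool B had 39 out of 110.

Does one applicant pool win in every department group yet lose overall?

Yes

Arts: the early-round pool 84/146 = 57.5%, Pool B 6/9 = 66.7% → Pool B
Law: the early-round pool 22/52 = 42.3%, Pool B 31/58 = 53.4% → Pool B
Medicine: the early-round pool 2/6 = 33.3%, Pool B 39/110 = 35.5% → Pool B
Overall: the early-round pool 108/204 = 52.9%, Pool B 76/177 = 42.9% → the early-round pool
Pool B wins each department group but the early-round pool wins overall — the comparison reverses. Pool B's applicants skew toward Medicine, which has a lower base rate.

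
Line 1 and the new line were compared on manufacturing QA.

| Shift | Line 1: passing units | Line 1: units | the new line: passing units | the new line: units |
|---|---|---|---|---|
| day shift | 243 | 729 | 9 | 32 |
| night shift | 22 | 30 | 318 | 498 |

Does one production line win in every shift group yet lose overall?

Yes

Day shift: Line 1 243/729 = 33.3%, the new line 9/32 = 28.1% → Line 1
Night shift: Line 1 22/30 = 73.3%, the new line 318/498 = 63.9% → Line 1
Overall: Line 1 265/759 = 34.9%, the new line 327/530 = 61.7% → the new line
Line 1 wins each shift group but the new line wins overall — the comparison reverses. Line 1's units skew toward day shift, which has a lower base rate.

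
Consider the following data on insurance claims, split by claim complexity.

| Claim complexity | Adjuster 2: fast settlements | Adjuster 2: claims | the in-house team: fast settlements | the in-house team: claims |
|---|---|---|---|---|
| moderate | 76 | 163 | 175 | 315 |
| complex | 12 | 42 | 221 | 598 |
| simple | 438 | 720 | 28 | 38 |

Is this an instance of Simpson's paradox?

Yes

Moderate: Adjuster 2 76/163 = 46.6%, the in-house team 175/315 = 55.6% → the in-house team
Complex: Adjuster 2 12/42 = 28.6%, the in-house team 221/598 = 37.0% → the in-house team
Simple: Adjuster 2 438/720 = 60.8%, the in-house team 28/38 = 73.7% → the in-house team
Overall: Adjuster 2 526/925 = 56.9%, the in-house team 424/951 = 44.6% → Adjuster 2
The in-house team wins each claim group but Adjuster 2 wins overall — the comparison reverses. The in-house team's claims skew toward complex, which has a lower base rate.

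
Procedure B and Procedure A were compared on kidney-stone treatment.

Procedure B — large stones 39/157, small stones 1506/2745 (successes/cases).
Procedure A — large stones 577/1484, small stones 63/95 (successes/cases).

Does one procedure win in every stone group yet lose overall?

Large stones: Procedure B 39/157 = 24.8%, Procedure A 577/1484 = 38.9% → Procedure A
Small stones: Procedure B 1506/2745 = 54.9%, Procedure A 63/95 = 66.3% → Procedure A
Overall: Procedure B 1545/2902 = 53.2%, Procedure A 640/1579 = 40.5% → Procedure B
Procedure A wins each stone group but Procedure B wins overall — the comparison reverses. Procedure A's cases skew toward large stones, which has a lower base rate.

Yes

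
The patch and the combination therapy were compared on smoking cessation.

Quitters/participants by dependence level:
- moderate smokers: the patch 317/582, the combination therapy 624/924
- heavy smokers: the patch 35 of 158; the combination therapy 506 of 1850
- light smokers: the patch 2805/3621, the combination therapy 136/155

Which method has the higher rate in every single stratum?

Moderate smokers: the patch 317/582 = 54.5%, the combination therapy 624/924 = 67.5% → the combination therapy
Heavy smokers: the patch 35/158 = 22.2%, the combination therapy 506/1850 = 27.4% → the combination therapy
Light smokers: the patch 2805/3621 = 77.5%, the combination therapy 136/155 = 87.7% → the combination therapy
The combination therapy has the higher rate in all 3 groups.

the combination therapy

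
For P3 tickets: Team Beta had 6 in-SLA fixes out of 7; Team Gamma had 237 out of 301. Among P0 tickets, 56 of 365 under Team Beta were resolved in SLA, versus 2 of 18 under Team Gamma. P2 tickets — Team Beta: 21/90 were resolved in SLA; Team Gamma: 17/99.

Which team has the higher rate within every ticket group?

P3: Team Beta 6/7 = 85.7%, Team Gamma 237/301 = 78.7% → Team Beta
P0: Team Beta 56/365 = 15.3%, Team Gamma 2/18 = 11.1% → Team Beta
P2: Team Beta 21/90 = 23.3%, Team Gamma 17/99 = 17.2% → Team Beta
Team Beta has the higher rate in all 3 groups.

Team Beta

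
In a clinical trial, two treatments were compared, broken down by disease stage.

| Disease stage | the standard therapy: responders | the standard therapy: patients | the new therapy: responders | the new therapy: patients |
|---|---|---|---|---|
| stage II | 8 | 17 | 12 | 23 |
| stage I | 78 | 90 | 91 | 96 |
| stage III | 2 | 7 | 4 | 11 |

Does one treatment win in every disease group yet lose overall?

No

Stage II: the standard therapy 8/17 = 47.1%, the new therapy 12/23 = 52.2% → the new therapy
Stage I: the standard therapy 78/90 = 86.7%, the new therapy 91/96 = 94.8% → the new therapy
Stage III: the standard therapy 2/7 = 28.6%, the new therapy 4/11 = 36.4% → the new therapy
Overall: the standard therapy 88/114 = 77.2%, the new therapy 107/130 = 82.3% → the new therapy
The new therapy wins overall and in every disease group — no reversal.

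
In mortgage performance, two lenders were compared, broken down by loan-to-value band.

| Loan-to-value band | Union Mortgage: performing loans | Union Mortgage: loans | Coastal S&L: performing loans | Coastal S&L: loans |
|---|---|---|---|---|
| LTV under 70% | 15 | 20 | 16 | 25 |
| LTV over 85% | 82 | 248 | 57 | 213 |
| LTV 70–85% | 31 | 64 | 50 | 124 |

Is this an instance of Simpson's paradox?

LTV under 70%: Union Mortgage 15/20 = 75.0%, Coastal S&L 16/25 = 64.0% → Union Mortgage
LTV over 85%: Union Mortgage 82/248 = 33.1%, Coastal S&L 57/213 = 26.8% → Union Mortgage
LTV 70–85%: Union Mortgage 31/64 = 48.4%, Coastal S&L 50/124 = 40.3% → Union Mortgage
Overall: Union Mortgage 128/332 = 38.6%, Coastal S&L 123/362 = 34.0% → Union Mortgage
Union Mortgage wins overall and in every loan-to-value group — no reversal.

No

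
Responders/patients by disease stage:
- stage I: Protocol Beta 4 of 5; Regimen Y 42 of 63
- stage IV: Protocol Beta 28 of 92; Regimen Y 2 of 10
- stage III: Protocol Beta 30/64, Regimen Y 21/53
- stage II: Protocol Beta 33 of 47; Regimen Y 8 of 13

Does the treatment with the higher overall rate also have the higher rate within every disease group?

No

Stage I: Protocol Beta 4/5 = 80.0%, Regimen Y 42/63 = 66.7% → Protocol Beta
Stage IV: Protocol Beta 28/92 = 30.4%, Regimen Y 2/10 = 20.0% → Protocol Beta
Stage III: Protocol Beta 30/64 = 46.9%, Regimen Y 21/53 = 39.6% → Protocol Beta
Stage II: Protocol Beta 33/47 = 70.2%, Regimen Y 8/13 = 61.5% → Protocol Beta
Overall: Protocol Beta 95/208 = 45.7%, Regimen Y 73/139 = 52.5% → Regimen Y
Protocol Beta wins each disease group but Regimen Y wins overall — the comparison reverses. Protocol Beta's patients skew toward stage IV, which has a lower base rate.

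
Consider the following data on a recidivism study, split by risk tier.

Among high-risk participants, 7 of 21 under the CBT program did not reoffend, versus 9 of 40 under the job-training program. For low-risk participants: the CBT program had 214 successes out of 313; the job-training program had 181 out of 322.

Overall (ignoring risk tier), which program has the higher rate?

the CBT program

High-risk: the CBT program 7/21 = 33.3%, the job-training program 9/40 = 22.5% → the CBT program
Low-risk: the CBT program 214/313 = 68.4%, the job-training program 181/322 = 56.2% → the CBT program
Overall: the CBT program 221/334 = 66.2%, the job-training program 190/362 = 52.5% → the CBT program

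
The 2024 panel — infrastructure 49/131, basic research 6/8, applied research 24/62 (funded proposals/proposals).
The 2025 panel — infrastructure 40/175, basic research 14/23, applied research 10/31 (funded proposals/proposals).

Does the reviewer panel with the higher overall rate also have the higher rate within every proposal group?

Yes

Infrastructure: the 2024 panel 49/131 = 37.4%, the 2025 panel 40/175 = 22.9% → the 2024 panel
Basic research: the 2024 panel 6/8 = 75.0%, the 2025 panel 14/23 = 60.9% → the 2024 panel
Applied research: the 2024 panel 24/62 = 38.7%, the 2025 panel 10/31 = 32.3% → the 2024 panel
Overall: the 2024 panel 79/201 = 39.3%, the 2025 panel 64/229 = 27.9% → the 2024 panel
The 2024 panel wins overall and in every proposal group — no reversal.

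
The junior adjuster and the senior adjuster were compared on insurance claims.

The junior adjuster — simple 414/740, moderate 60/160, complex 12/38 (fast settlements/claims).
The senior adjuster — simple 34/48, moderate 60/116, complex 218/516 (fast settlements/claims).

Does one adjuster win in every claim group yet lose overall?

Simple: the junior adjuster 414/740 = 55.9%, the senior adjuster 34/48 = 70.8% → the senior adjuster
Moderate: the junior adjuster 60/160 = 37.5%, the senior adjuster 60/116 = 51.7% → the senior adjuster
Complex: the junior adjuster 12/38 = 31.6%, the senior adjuster 218/516 = 42.2% → the senior adjuster
Overall: the junior adjuster 486/938 = 51.8%, the senior adjuster 312/680 = 45.9% → the junior adjuster
The senior adjuster wins each claim group but the junior adjuster wins overall — the comparison reverses. The senior adjuster's claims skew toward complex, which has a lower base rate.

Yes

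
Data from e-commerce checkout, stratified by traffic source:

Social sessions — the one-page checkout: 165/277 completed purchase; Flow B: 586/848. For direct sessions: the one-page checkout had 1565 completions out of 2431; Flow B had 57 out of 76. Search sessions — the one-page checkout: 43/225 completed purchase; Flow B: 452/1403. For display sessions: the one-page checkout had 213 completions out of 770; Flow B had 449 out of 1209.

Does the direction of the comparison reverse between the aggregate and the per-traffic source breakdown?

Social: the one-page checkout 165/277 = 59.6%, Flow B 586/848 = 69.1% → Flow B
Direct: the one-page checkout 1565/2431 = 64.4%, Flow B 57/76 = 75.0% → Flow B
Search: the one-page checkout 43/225 = 19.1%, Flow B 452/1403 = 32.2% → Flow B
Display: the one-page checkout 213/770 = 27.7%, Flow B 449/1209 = 37.1% → Flow B
Overall: the one-page checkout 1986/3703 = 53.6%, Flow B 1544/3536 = 43.7% → the one-page checkout
Flow B wins each traffic group but the one-page checkout wins overall — the comparison reverses. Flow B's sessions skew toward search, which has a lower base rate.

Yes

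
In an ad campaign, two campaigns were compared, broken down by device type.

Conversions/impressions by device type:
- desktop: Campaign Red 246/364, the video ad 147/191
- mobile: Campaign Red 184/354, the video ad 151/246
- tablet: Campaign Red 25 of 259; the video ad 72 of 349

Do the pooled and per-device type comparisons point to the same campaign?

Yes

Desktop: Campaign Red 246/364 = 67.6%, the video ad 147/191 = 77.0% → the video ad
Mobile: Campaign Red 184/354 = 52.0%, the video ad 151/246 = 61.4% → the video ad
Tablet: Campaign Red 25/259 = 9.7%, the video ad 72/349 = 20.6% → the video ad
Overall: Campaign Red 455/977 = 46.6%, the video ad 370/786 = 47.1% → the video ad
The video ad wins overall and in every device group — no reversal.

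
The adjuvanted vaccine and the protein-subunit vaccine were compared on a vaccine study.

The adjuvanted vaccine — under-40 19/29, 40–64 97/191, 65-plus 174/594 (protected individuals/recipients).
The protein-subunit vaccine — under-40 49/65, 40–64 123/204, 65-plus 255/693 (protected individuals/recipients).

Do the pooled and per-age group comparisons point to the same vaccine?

Under-40: the adjuvanted vaccine 19/29 = 65.5%, the protein-subunit vaccine 49/65 = 75.4% → the protein-subunit vaccine
40–64: the adjuvanted vaccine 97/191 = 50.8%, the protein-subunit vaccine 123/204 = 60.3% → the protein-subunit vaccine
65-plus: the adjuvanted vaccine 174/594 = 29.3%, the protein-subunit vaccine 255/693 = 36.8% → the protein-subunit vaccine
Overall: the adjuvanted vaccine 290/814 = 35.6%, the protein-subunit vaccine 427/962 = 44.4% → the protein-subunit vaccine
The protein-subunit vaccine wins overall and in every age group — no reversal.

Yes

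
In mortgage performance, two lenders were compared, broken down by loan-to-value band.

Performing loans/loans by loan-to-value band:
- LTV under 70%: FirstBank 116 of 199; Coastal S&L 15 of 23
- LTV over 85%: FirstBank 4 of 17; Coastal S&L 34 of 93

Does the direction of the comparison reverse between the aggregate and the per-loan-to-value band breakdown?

Yes

LTV under 70%: FirstBank 116/199 = 58.3%, Coastal S&L 15/23 = 65.2% → Coastal S&L
LTV over 85%: FirstBank 4/17 = 23.5%, Coastal S&L 34/93 = 36.6% → Coastal S&L
Overall: FirstBank 120/216 = 55.6%, Coastal S&L 49/116 = 42.2% → FirstBank
Coastal S&L wins each loan-to-value group but FirstBank wins overall — the comparison reverses. Coastal S&L's loans skew toward LTV over 85%, which has a lower base rate.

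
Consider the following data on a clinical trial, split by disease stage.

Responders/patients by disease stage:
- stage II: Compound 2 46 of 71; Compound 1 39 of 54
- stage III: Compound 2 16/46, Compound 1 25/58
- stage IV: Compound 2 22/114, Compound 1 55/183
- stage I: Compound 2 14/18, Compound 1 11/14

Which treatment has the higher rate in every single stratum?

Compound 1

Stage II: Compound 2 46/71 = 64.8%, Compound 1 39/54 = 72.2% → Compound 1
Stage III: Compound 2 16/46 = 34.8%, Compound 1 25/58 = 43.1% → Compound 1
Stage IV: Compound 2 22/114 = 19.3%, Compound 1 55/183 = 30.1% → Compound 1
Stage I: Compound 2 14/18 = 77.8%, Compound 1 11/14 = 78.6% → Compound 1
Compound 1 has the higher rate in all 4 groups.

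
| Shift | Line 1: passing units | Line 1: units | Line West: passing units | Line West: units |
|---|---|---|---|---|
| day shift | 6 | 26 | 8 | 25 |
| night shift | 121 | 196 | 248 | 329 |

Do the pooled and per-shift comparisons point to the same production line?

Yes

Day shift: Line 1 6/26 = 23.1%, Line West 8/25 = 32.0% → Line West
Night shift: Line 1 121/196 = 61.7%, Line West 248/329 = 75.4% → Line West
Overall: Line 1 127/222 = 57.2%, Line West 256/354 = 72.3% → Line West
Line West wins overall and in every shift group — no reversal.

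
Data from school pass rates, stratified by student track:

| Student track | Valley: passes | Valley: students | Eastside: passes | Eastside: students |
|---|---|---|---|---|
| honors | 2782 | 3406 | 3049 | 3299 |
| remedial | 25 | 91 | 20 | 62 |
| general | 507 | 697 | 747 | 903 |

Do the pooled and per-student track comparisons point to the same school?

Yes

Honors: Valley 2782/3406 = 81.7%, Eastside 3049/3299 = 92.4% → Eastside
Remedial: Valley 25/91 = 27.5%, Eastside 20/62 = 32.3% → Eastside
General: Valley 507/697 = 72.7%, Eastside 747/903 = 82.7% → Eastside
Overall: Valley 3314/4194 = 79.0%, Eastside 3816/4264 = 89.5% → Eastside
Eastside wins overall and in every student group — no reversal.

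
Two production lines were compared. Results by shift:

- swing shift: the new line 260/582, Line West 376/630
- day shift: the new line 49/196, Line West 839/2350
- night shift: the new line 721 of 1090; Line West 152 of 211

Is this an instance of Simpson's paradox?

Yes

Swing shift: the new line 260/582 = 44.7%, Line West 376/630 = 59.7% → Line West
Day shift: the new line 49/196 = 25.0%, Line West 839/2350 = 35.7% → Line West
Night shift: the new line 721/1090 = 66.1%, Line West 152/211 = 72.0% → Line West
Overall: the new line 1030/1868 = 55.1%, Line West 1367/3191 = 42.8% → the new line
Line West wins each shift group but the new line wins overall — the comparison reverses. Line West's units skew toward day shift, which has a lower base rate.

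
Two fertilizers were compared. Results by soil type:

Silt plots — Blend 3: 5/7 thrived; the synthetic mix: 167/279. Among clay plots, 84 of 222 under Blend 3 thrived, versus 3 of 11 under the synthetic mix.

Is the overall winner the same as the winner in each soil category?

No

Silt: Blend 3 5/7 = 71.4%, the synthetic mix 167/279 = 59.9% → Blend 3
Clay: Blend 3 84/222 = 37.8%, the synthetic mix 3/11 = 27.3% → Blend 3
Overall: Blend 3 89/229 = 38.9%, the synthetic mix 170/290 = 58.6% → the synthetic mix
Blend 3 wins each soil group but the synthetic mix wins overall — the comparison reverses. Blend 3's plots skew toward clay, which has a lower base rate.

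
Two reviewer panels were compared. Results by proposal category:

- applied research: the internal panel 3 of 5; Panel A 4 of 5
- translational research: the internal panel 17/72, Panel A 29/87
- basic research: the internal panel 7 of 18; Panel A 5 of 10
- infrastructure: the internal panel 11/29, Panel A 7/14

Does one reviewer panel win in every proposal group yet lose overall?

No

Applied research: the internal panel 3/5 = 60.0%, Panel A 4/5 = 80.0% → Panel A
Translational research: the internal panel 17/72 = 23.6%, Panel A 29/87 = 33.3% → Panel A
Basic research: the internal panel 7/18 = 38.9%, Panel A 5/10 = 50.0% → Panel A
Infrastructure: the internal panel 11/29 = 37.9%, Panel A 7/14 = 50.0% → Panel A
Overall: the internal panel 38/124 = 30.6%, Panel A 45/116 = 38.8% → Panel A
Panel A wins overall and in every proposal group — no reversal.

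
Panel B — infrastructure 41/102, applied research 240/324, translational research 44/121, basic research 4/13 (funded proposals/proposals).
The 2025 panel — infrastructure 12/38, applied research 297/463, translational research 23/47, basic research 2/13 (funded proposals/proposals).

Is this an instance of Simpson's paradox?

Infrastructure: Panel B 41/102 = 40.2%, the 2025 panel 12/38 = 31.6% → Panel B
Applied research: Panel B 240/324 = 74.1%, the 2025 panel 297/463 = 64.1% → Panel B
Translational research: Panel B 44/121 = 36.4%, the 2025 panel 23/47 = 48.9% → the 2025 panel
Basic research: Panel B 4/13 = 30.8%, the 2025 panel 2/13 = 15.4% → Panel B
Overall: Panel B 329/560 = 58.8%, the 2025 panel 334/561 = 59.5% → the 2025 panel
Neither sweeps: Panel B wins 3 of 4 groups, the 2025 panel wins 1. The 2025 panel wins overall but not every group — no Simpson reversal.

No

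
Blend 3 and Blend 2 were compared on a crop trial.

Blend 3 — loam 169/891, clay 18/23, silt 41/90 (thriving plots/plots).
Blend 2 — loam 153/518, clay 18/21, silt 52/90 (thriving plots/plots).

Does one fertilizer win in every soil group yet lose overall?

Loam: Blend 3 169/891 = 19.0%, Blend 2 153/518 = 29.5% → Blend 2
Clay: Blend 3 18/23 = 78.3%, Blend 2 18/21 = 85.7% → Blend 2
Silt: Blend 3 41/90 = 45.6%, Blend 2 52/90 = 57.8% → Blend 2
Overall: Blend 3 228/1004 = 22.7%, Blend 2 223/629 = 35.5% → Blend 2
Blend 2 wins overall and in every soil group — no reversal.

No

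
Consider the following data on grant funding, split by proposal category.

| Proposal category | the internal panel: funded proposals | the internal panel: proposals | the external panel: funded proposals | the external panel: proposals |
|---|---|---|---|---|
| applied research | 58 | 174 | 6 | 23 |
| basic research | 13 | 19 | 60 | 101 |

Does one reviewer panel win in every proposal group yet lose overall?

Yes

Applied research: the internal panel 58/174 = 33.3%, the external panel 6/23 = 26.1% → the internal panel
Basic research: the internal panel 13/19 = 68.4%, the external panel 60/101 = 59.4% → the internal panel
Overall: the internal panel 71/193 = 36.8%, the external panel 66/124 = 53.2% → the external panel
The internal panel wins each proposal group but the external panel wins overall — the comparison reverses. The internal panel's proposals skew toward applied research, which has a lower base rate.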